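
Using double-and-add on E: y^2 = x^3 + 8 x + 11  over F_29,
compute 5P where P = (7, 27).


k = 5 = 101_2 (binary, LSB first: 101)
Double-and-add from P = (7, 27):
  bit 0 = 1: acc = O + (7, 27) = (7, 27)
  bit 1 = 0: acc unchanged = (7, 27)
  bit 2 = 1: acc = (7, 27) + (14, 24) = (7, 2)

5P = (7, 2)


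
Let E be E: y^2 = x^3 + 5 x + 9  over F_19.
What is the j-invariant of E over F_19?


Delta = -16(4 a^3 + 27 b^2) mod 19 = 5
-1728 * (4 a)^3 = -1728 * (4*5)^3 mod 19 = 1
j = 1 * 5^(-1) mod 19 = 4

j = 4 (mod 19)


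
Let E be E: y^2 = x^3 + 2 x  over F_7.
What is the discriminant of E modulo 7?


4 a^3 + 27 b^2 = 4*2^3 + 27*0^2 = 32 + 0 = 32
Delta = -16 * (32) = -512
Delta mod 7 = 6

Delta = 6 (mod 7)


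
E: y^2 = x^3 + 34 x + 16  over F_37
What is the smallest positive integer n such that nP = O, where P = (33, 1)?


Compute successive multiples of P until we hit O:
  1P = (33, 1)
  2P = (24, 35)
  3P = (13, 18)
  4P = (29, 3)
  5P = (3, 21)
  6P = (22, 4)
  7P = (31, 22)
  8P = (0, 4)
  ... (continuing to 29P)
  29P = O

ord(P) = 29


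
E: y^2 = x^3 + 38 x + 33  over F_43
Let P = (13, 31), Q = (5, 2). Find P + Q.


P != Q, so use the chord formula.
s = (y2 - y1) / (x2 - x1) = (14) / (35) mod 43 = 9
x3 = s^2 - x1 - x2 mod 43 = 9^2 - 13 - 5 = 20
y3 = s (x1 - x3) - y1 mod 43 = 9 * (13 - 20) - 31 = 35

P + Q = (20, 35)


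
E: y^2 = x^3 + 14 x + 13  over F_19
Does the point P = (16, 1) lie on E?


Check whether y^2 = x^3 + 14 x + 13 (mod 19) for (x, y) = (16, 1).
LHS: y^2 = 1^2 mod 19 = 1
RHS: x^3 + 14 x + 13 = 16^3 + 14*16 + 13 mod 19 = 1
LHS = RHS

Yes, on the curve


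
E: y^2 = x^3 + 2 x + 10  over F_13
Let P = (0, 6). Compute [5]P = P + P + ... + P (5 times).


k = 5 = 101_2 (binary, LSB first: 101)
Double-and-add from P = (0, 6):
  bit 0 = 1: acc = O + (0, 6) = (0, 6)
  bit 1 = 0: acc unchanged = (0, 6)
  bit 2 = 1: acc = (0, 6) + (2, 10) = (2, 3)

5P = (2, 3)


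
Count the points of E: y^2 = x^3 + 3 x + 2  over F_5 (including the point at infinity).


For each x in F_5, count y with y^2 = x^3 + 3 x + 2 mod 5:
  x = 1: RHS = 1, y in [1, 4]  -> 2 point(s)
  x = 2: RHS = 1, y in [1, 4]  -> 2 point(s)
Affine points: 4. Add the point at infinity: total = 5.

#E(F_5) = 5


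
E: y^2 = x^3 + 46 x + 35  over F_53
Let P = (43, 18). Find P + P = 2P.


Doubling: s = (3 x1^2 + a) / (2 y1)
s = (3*43^2 + 46) / (2*18) mod 53 = 42
x3 = s^2 - 2 x1 mod 53 = 42^2 - 2*43 = 35
y3 = s (x1 - x3) - y1 mod 53 = 42 * (43 - 35) - 18 = 0

2P = (35, 0)


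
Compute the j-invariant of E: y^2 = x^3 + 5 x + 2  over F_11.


Delta = -16(4 a^3 + 27 b^2) mod 11 = 7
-1728 * (4 a)^3 = -1728 * (4*5)^3 mod 11 = 8
j = 8 * 7^(-1) mod 11 = 9

j = 9 (mod 11)


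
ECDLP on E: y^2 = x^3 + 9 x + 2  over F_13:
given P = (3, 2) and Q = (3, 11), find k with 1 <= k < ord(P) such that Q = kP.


Enumerate multiples of P until we hit Q = (3, 11):
  1P = (3, 2)
  2P = (10, 0)
  3P = (3, 11)
Match found at i = 3.

k = 3


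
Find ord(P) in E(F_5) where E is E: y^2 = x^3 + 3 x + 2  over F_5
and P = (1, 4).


Compute successive multiples of P until we hit O:
  1P = (1, 4)
  2P = (2, 4)
  3P = (2, 1)
  4P = (1, 1)
  5P = O

ord(P) = 5


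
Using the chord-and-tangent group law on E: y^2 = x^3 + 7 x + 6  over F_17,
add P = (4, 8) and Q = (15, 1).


P != Q, so use the chord formula.
s = (y2 - y1) / (x2 - x1) = (10) / (11) mod 17 = 4
x3 = s^2 - x1 - x2 mod 17 = 4^2 - 4 - 15 = 14
y3 = s (x1 - x3) - y1 mod 17 = 4 * (4 - 14) - 8 = 3

P + Q = (14, 3)


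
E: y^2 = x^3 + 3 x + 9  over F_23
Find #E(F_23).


For each x in F_23, count y with y^2 = x^3 + 3 x + 9 mod 23:
  x = 0: RHS = 9, y in [3, 20]  -> 2 point(s)
  x = 1: RHS = 13, y in [6, 17]  -> 2 point(s)
  x = 2: RHS = 0, y in [0]  -> 1 point(s)
  x = 4: RHS = 16, y in [4, 19]  -> 2 point(s)
  x = 6: RHS = 13, y in [6, 17]  -> 2 point(s)
  x = 8: RHS = 16, y in [4, 19]  -> 2 point(s)
  x = 9: RHS = 6, y in [11, 12]  -> 2 point(s)
  x = 10: RHS = 4, y in [2, 21]  -> 2 point(s)
  x = 11: RHS = 16, y in [4, 19]  -> 2 point(s)
  x = 12: RHS = 2, y in [5, 18]  -> 2 point(s)
  x = 14: RHS = 12, y in [9, 14]  -> 2 point(s)
  x = 15: RHS = 2, y in [5, 18]  -> 2 point(s)
  x = 16: RHS = 13, y in [6, 17]  -> 2 point(s)
  x = 19: RHS = 2, y in [5, 18]  -> 2 point(s)
  x = 21: RHS = 18, y in [8, 15]  -> 2 point(s)
Affine points: 29. Add the point at infinity: total = 30.

#E(F_23) = 30


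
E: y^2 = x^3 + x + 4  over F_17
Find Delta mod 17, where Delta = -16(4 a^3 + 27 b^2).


4 a^3 + 27 b^2 = 4*1^3 + 27*4^2 = 4 + 432 = 436
Delta = -16 * (436) = -6976
Delta mod 17 = 11

Delta = 11 (mod 17)


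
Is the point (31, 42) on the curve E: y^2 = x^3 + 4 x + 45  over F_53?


Check whether y^2 = x^3 + 4 x + 45 (mod 53) for (x, y) = (31, 42).
LHS: y^2 = 42^2 mod 53 = 15
RHS: x^3 + 4 x + 45 = 31^3 + 4*31 + 45 mod 53 = 15
LHS = RHS

Yes, on the curve


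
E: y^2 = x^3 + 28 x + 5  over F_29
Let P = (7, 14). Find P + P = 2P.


Doubling: s = (3 x1^2 + a) / (2 y1)
s = (3*7^2 + 28) / (2*14) mod 29 = 28
x3 = s^2 - 2 x1 mod 29 = 28^2 - 2*7 = 16
y3 = s (x1 - x3) - y1 mod 29 = 28 * (7 - 16) - 14 = 24

2P = (16, 24)


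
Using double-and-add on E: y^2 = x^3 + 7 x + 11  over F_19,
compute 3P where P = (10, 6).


k = 3 = 11_2 (binary, LSB first: 11)
Double-and-add from P = (10, 6):
  bit 0 = 1: acc = O + (10, 6) = (10, 6)
  bit 1 = 1: acc = (10, 6) + (5, 0) = (10, 13)

3P = (10, 13)


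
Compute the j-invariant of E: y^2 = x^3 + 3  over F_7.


Delta = -16(4 a^3 + 27 b^2) mod 7 = 4
-1728 * (4 a)^3 = -1728 * (4*0)^3 mod 7 = 0
j = 0 * 4^(-1) mod 7 = 0

j = 0 (mod 7)


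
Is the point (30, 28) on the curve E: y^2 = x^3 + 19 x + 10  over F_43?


Check whether y^2 = x^3 + 19 x + 10 (mod 43) for (x, y) = (30, 28).
LHS: y^2 = 28^2 mod 43 = 10
RHS: x^3 + 19 x + 10 = 30^3 + 19*30 + 10 mod 43 = 17
LHS != RHS

No, not on the curve


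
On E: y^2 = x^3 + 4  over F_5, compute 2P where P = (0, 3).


Doubling: s = (3 x1^2 + a) / (2 y1)
s = (3*0^2 + 0) / (2*3) mod 5 = 0
x3 = s^2 - 2 x1 mod 5 = 0^2 - 2*0 = 0
y3 = s (x1 - x3) - y1 mod 5 = 0 * (0 - 0) - 3 = 2

2P = (0, 2)


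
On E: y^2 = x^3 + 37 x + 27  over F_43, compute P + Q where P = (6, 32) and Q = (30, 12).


P != Q, so use the chord formula.
s = (y2 - y1) / (x2 - x1) = (23) / (24) mod 43 = 35
x3 = s^2 - x1 - x2 mod 43 = 35^2 - 6 - 30 = 28
y3 = s (x1 - x3) - y1 mod 43 = 35 * (6 - 28) - 32 = 15

P + Q = (28, 15)


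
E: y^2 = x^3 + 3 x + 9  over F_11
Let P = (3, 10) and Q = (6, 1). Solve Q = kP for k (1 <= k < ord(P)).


Enumerate multiples of P until we hit Q = (6, 1):
  1P = (3, 10)
  2P = (10, 7)
  3P = (2, 10)
  4P = (6, 1)
Match found at i = 4.

k = 4


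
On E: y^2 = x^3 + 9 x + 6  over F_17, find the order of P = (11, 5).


Compute successive multiples of P until we hit O:
  1P = (11, 5)
  2P = (10, 5)
  3P = (13, 12)
  4P = (1, 13)
  5P = (7, 2)
  6P = (7, 15)
  7P = (1, 4)
  8P = (13, 5)
  ... (continuing to 11P)
  11P = O

ord(P) = 11


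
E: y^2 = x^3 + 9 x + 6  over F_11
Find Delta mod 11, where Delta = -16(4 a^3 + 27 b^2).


4 a^3 + 27 b^2 = 4*9^3 + 27*6^2 = 2916 + 972 = 3888
Delta = -16 * (3888) = -62208
Delta mod 11 = 8

Delta = 8 (mod 11)


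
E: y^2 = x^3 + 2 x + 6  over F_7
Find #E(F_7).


For each x in F_7, count y with y^2 = x^3 + 2 x + 6 mod 7:
  x = 1: RHS = 2, y in [3, 4]  -> 2 point(s)
  x = 2: RHS = 4, y in [2, 5]  -> 2 point(s)
  x = 3: RHS = 4, y in [2, 5]  -> 2 point(s)
  x = 4: RHS = 1, y in [1, 6]  -> 2 point(s)
  x = 5: RHS = 1, y in [1, 6]  -> 2 point(s)
Affine points: 10. Add the point at infinity: total = 11.

#E(F_7) = 11


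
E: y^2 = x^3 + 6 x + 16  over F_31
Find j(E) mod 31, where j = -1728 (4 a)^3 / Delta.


Delta = -16(4 a^3 + 27 b^2) mod 31 = 18
-1728 * (4 a)^3 = -1728 * (4*6)^3 mod 31 = 15
j = 15 * 18^(-1) mod 31 = 6

j = 6 (mod 31)


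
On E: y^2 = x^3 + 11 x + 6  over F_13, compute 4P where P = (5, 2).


k = 4 = 100_2 (binary, LSB first: 001)
Double-and-add from P = (5, 2):
  bit 0 = 0: acc unchanged = O
  bit 1 = 0: acc unchanged = O
  bit 2 = 1: acc = O + (3, 1) = (3, 1)

4P = (3, 1)


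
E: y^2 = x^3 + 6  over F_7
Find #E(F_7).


For each x in F_7, count y with y^2 = x^3 + 0 x + 6 mod 7:
  x = 1: RHS = 0, y in [0]  -> 1 point(s)
  x = 2: RHS = 0, y in [0]  -> 1 point(s)
  x = 4: RHS = 0, y in [0]  -> 1 point(s)
Affine points: 3. Add the point at infinity: total = 4.

#E(F_7) = 4


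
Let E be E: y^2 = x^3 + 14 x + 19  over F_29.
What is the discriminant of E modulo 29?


4 a^3 + 27 b^2 = 4*14^3 + 27*19^2 = 10976 + 9747 = 20723
Delta = -16 * (20723) = -331568
Delta mod 29 = 18

Delta = 18 (mod 29)


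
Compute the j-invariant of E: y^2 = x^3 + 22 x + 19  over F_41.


Delta = -16(4 a^3 + 27 b^2) mod 41 = 1
-1728 * (4 a)^3 = -1728 * (4*22)^3 mod 41 = 16
j = 16 * 1^(-1) mod 41 = 16

j = 16 (mod 41)


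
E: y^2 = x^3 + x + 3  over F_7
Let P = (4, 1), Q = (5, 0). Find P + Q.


P != Q, so use the chord formula.
s = (y2 - y1) / (x2 - x1) = (6) / (1) mod 7 = 6
x3 = s^2 - x1 - x2 mod 7 = 6^2 - 4 - 5 = 6
y3 = s (x1 - x3) - y1 mod 7 = 6 * (4 - 6) - 1 = 1

P + Q = (6, 1)


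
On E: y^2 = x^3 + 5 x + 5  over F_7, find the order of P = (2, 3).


Compute successive multiples of P until we hit O:
  1P = (2, 3)
  2P = (5, 6)
  3P = (1, 5)
  4P = (1, 2)
  5P = (5, 1)
  6P = (2, 4)
  7P = O

ord(P) = 7


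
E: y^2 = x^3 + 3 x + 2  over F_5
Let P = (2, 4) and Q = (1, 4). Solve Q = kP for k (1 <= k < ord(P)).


Enumerate multiples of P until we hit Q = (1, 4):
  1P = (2, 4)
  2P = (1, 1)
  3P = (1, 4)
Match found at i = 3.

k = 3


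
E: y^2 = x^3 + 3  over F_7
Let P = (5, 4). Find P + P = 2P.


Doubling: s = (3 x1^2 + a) / (2 y1)
s = (3*5^2 + 0) / (2*4) mod 7 = 5
x3 = s^2 - 2 x1 mod 7 = 5^2 - 2*5 = 1
y3 = s (x1 - x3) - y1 mod 7 = 5 * (5 - 1) - 4 = 2

2P = (1, 2)


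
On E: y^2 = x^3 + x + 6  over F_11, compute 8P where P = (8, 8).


k = 8 = 1000_2 (binary, LSB first: 0001)
Double-and-add from P = (8, 8):
  bit 0 = 0: acc unchanged = O
  bit 1 = 0: acc unchanged = O
  bit 2 = 0: acc unchanged = O
  bit 3 = 1: acc = O + (5, 2) = (5, 2)

8P = (5, 2)


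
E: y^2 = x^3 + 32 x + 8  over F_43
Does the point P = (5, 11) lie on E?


Check whether y^2 = x^3 + 32 x + 8 (mod 43) for (x, y) = (5, 11).
LHS: y^2 = 11^2 mod 43 = 35
RHS: x^3 + 32 x + 8 = 5^3 + 32*5 + 8 mod 43 = 35
LHS = RHS

Yes, on the curve


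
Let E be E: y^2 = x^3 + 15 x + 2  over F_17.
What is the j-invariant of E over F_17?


Delta = -16(4 a^3 + 27 b^2) mod 17 = 8
-1728 * (4 a)^3 = -1728 * (4*15)^3 mod 17 = 5
j = 5 * 8^(-1) mod 17 = 7

j = 7 (mod 17)


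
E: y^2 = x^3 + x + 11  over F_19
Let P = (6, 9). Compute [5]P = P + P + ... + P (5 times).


k = 5 = 101_2 (binary, LSB first: 101)
Double-and-add from P = (6, 9):
  bit 0 = 1: acc = O + (6, 9) = (6, 9)
  bit 1 = 0: acc unchanged = (6, 9)
  bit 2 = 1: acc = (6, 9) + (16, 0) = (17, 18)

5P = (17, 18)


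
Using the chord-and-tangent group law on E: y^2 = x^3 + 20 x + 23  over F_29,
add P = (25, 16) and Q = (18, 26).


P != Q, so use the chord formula.
s = (y2 - y1) / (x2 - x1) = (10) / (22) mod 29 = 11
x3 = s^2 - x1 - x2 mod 29 = 11^2 - 25 - 18 = 20
y3 = s (x1 - x3) - y1 mod 29 = 11 * (25 - 20) - 16 = 10

P + Q = (20, 10)


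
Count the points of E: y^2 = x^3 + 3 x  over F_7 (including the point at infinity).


For each x in F_7, count y with y^2 = x^3 + 3 x + 0 mod 7:
  x = 0: RHS = 0, y in [0]  -> 1 point(s)
  x = 1: RHS = 4, y in [2, 5]  -> 2 point(s)
  x = 2: RHS = 0, y in [0]  -> 1 point(s)
  x = 3: RHS = 1, y in [1, 6]  -> 2 point(s)
  x = 5: RHS = 0, y in [0]  -> 1 point(s)
Affine points: 7. Add the point at infinity: total = 8.

#E(F_7) = 8


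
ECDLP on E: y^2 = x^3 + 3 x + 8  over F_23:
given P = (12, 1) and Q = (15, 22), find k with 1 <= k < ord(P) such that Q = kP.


Enumerate multiples of P until we hit Q = (15, 22):
  1P = (12, 1)
  2P = (0, 10)
  3P = (13, 17)
  4P = (1, 14)
  5P = (19, 1)
  6P = (15, 22)
Match found at i = 6.

k = 6


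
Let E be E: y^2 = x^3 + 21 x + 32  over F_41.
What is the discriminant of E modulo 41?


4 a^3 + 27 b^2 = 4*21^3 + 27*32^2 = 37044 + 27648 = 64692
Delta = -16 * (64692) = -1035072
Delta mod 41 = 14

Delta = 14 (mod 41)


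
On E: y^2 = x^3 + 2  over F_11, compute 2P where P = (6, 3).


Doubling: s = (3 x1^2 + a) / (2 y1)
s = (3*6^2 + 0) / (2*3) mod 11 = 7
x3 = s^2 - 2 x1 mod 11 = 7^2 - 2*6 = 4
y3 = s (x1 - x3) - y1 mod 11 = 7 * (6 - 4) - 3 = 0

2P = (4, 0)


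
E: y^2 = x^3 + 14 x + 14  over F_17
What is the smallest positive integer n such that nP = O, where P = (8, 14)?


Compute successive multiples of P until we hit O:
  1P = (8, 14)
  2P = (3, 7)
  3P = (10, 7)
  4P = (7, 8)
  5P = (4, 10)
  6P = (6, 5)
  7P = (2, 13)
  8P = (16, 13)
  ... (continuing to 23P)
  23P = O

ord(P) = 23


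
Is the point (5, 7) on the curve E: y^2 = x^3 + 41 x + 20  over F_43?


Check whether y^2 = x^3 + 41 x + 20 (mod 43) for (x, y) = (5, 7).
LHS: y^2 = 7^2 mod 43 = 6
RHS: x^3 + 41 x + 20 = 5^3 + 41*5 + 20 mod 43 = 6
LHS = RHS

Yes, on the curve


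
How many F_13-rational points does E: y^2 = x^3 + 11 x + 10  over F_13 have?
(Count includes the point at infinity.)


For each x in F_13, count y with y^2 = x^3 + 11 x + 10 mod 13:
  x = 0: RHS = 10, y in [6, 7]  -> 2 point(s)
  x = 1: RHS = 9, y in [3, 10]  -> 2 point(s)
  x = 2: RHS = 1, y in [1, 12]  -> 2 point(s)
  x = 4: RHS = 1, y in [1, 12]  -> 2 point(s)
  x = 7: RHS = 1, y in [1, 12]  -> 2 point(s)
  x = 8: RHS = 12, y in [5, 8]  -> 2 point(s)
Affine points: 12. Add the point at infinity: total = 13.

#E(F_13) = 13


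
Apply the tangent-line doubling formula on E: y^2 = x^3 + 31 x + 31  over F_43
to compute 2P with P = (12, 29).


Doubling: s = (3 x1^2 + a) / (2 y1)
s = (3*12^2 + 31) / (2*29) mod 43 = 28
x3 = s^2 - 2 x1 mod 43 = 28^2 - 2*12 = 29
y3 = s (x1 - x3) - y1 mod 43 = 28 * (12 - 29) - 29 = 11

2P = (29, 11)


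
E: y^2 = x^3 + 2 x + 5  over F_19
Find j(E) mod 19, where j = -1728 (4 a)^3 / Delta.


Delta = -16(4 a^3 + 27 b^2) mod 19 = 12
-1728 * (4 a)^3 = -1728 * (4*2)^3 mod 19 = 18
j = 18 * 12^(-1) mod 19 = 11

j = 11 (mod 19)


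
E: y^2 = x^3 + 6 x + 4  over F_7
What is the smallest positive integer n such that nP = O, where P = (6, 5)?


Compute successive multiples of P until we hit O:
  1P = (6, 5)
  2P = (4, 1)
  3P = (1, 5)
  4P = (0, 2)
  5P = (3, 0)
  6P = (0, 5)
  7P = (1, 2)
  8P = (4, 6)
  ... (continuing to 10P)
  10P = O

ord(P) = 10


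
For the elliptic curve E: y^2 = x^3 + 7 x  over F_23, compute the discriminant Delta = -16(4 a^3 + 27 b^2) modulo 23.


4 a^3 + 27 b^2 = 4*7^3 + 27*0^2 = 1372 + 0 = 1372
Delta = -16 * (1372) = -21952
Delta mod 23 = 13

Delta = 13 (mod 23)


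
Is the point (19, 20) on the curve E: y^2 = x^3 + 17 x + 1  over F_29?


Check whether y^2 = x^3 + 17 x + 1 (mod 29) for (x, y) = (19, 20).
LHS: y^2 = 20^2 mod 29 = 23
RHS: x^3 + 17 x + 1 = 19^3 + 17*19 + 1 mod 29 = 20
LHS != RHS

No, not on the curve


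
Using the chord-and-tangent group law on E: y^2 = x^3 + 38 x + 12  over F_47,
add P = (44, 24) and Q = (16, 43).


P != Q, so use the chord formula.
s = (y2 - y1) / (x2 - x1) = (19) / (19) mod 47 = 1
x3 = s^2 - x1 - x2 mod 47 = 1^2 - 44 - 16 = 35
y3 = s (x1 - x3) - y1 mod 47 = 1 * (44 - 35) - 24 = 32

P + Q = (35, 32)


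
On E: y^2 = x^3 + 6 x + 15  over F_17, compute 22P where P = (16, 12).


k = 22 = 10110_2 (binary, LSB first: 01101)
Double-and-add from P = (16, 12):
  bit 0 = 0: acc unchanged = O
  bit 1 = 1: acc = O + (4, 1) = (4, 1)
  bit 2 = 1: acc = (4, 1) + (7, 3) = (14, 15)
  bit 3 = 0: acc unchanged = (14, 15)
  bit 4 = 1: acc = (14, 15) + (3, 3) = (4, 16)

22P = (4, 16)


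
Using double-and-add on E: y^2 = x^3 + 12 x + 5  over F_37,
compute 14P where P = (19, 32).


k = 14 = 1110_2 (binary, LSB first: 0111)
Double-and-add from P = (19, 32):
  bit 0 = 0: acc unchanged = O
  bit 1 = 1: acc = O + (29, 27) = (29, 27)
  bit 2 = 1: acc = (29, 27) + (12, 29) = (6, 16)
  bit 3 = 1: acc = (6, 16) + (13, 8) = (11, 32)

14P = (11, 32)


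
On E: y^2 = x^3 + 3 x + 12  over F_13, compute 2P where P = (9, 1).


Doubling: s = (3 x1^2 + a) / (2 y1)
s = (3*9^2 + 3) / (2*1) mod 13 = 6
x3 = s^2 - 2 x1 mod 13 = 6^2 - 2*9 = 5
y3 = s (x1 - x3) - y1 mod 13 = 6 * (9 - 5) - 1 = 10

2P = (5, 10)


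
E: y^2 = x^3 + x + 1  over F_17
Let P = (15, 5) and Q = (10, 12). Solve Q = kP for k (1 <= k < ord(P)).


Enumerate multiples of P until we hit Q = (10, 12):
  1P = (15, 5)
  2P = (13, 1)
  3P = (10, 5)
  4P = (9, 12)
  5P = (9, 5)
  6P = (10, 12)
Match found at i = 6.

k = 6


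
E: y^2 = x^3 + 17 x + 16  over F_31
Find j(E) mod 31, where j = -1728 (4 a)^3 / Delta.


Delta = -16(4 a^3 + 27 b^2) mod 31 = 17
-1728 * (4 a)^3 = -1728 * (4*17)^3 mod 31 = 23
j = 23 * 17^(-1) mod 31 = 5

j = 5 (mod 31)


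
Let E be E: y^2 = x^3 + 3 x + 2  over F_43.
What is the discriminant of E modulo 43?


4 a^3 + 27 b^2 = 4*3^3 + 27*2^2 = 108 + 108 = 216
Delta = -16 * (216) = -3456
Delta mod 43 = 27

Delta = 27 (mod 43)


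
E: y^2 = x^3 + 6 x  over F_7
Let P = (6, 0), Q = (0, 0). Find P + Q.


P != Q, so use the chord formula.
s = (y2 - y1) / (x2 - x1) = (0) / (1) mod 7 = 0
x3 = s^2 - x1 - x2 mod 7 = 0^2 - 6 - 0 = 1
y3 = s (x1 - x3) - y1 mod 7 = 0 * (6 - 1) - 0 = 0

P + Q = (1, 0)


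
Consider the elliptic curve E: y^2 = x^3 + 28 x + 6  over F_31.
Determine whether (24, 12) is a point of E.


Check whether y^2 = x^3 + 28 x + 6 (mod 31) for (x, y) = (24, 12).
LHS: y^2 = 12^2 mod 31 = 20
RHS: x^3 + 28 x + 6 = 24^3 + 28*24 + 6 mod 31 = 25
LHS != RHS

No, not on the curve


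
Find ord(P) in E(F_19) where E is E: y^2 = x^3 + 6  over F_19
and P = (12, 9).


Compute successive multiples of P until we hit O:
  1P = (12, 9)
  2P = (1, 8)
  3P = (17, 13)
  4P = (18, 9)
  5P = (8, 10)
  6P = (5, 13)
  7P = (0, 14)
  8P = (11, 8)
  ... (continuing to 21P)
  21P = O

ord(P) = 21


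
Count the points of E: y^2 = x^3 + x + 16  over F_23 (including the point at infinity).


For each x in F_23, count y with y^2 = x^3 + 1 x + 16 mod 23:
  x = 0: RHS = 16, y in [4, 19]  -> 2 point(s)
  x = 1: RHS = 18, y in [8, 15]  -> 2 point(s)
  x = 2: RHS = 3, y in [7, 16]  -> 2 point(s)
  x = 3: RHS = 0, y in [0]  -> 1 point(s)
  x = 5: RHS = 8, y in [10, 13]  -> 2 point(s)
  x = 6: RHS = 8, y in [10, 13]  -> 2 point(s)
  x = 9: RHS = 18, y in [8, 15]  -> 2 point(s)
  x = 11: RHS = 1, y in [1, 22]  -> 2 point(s)
  x = 12: RHS = 8, y in [10, 13]  -> 2 point(s)
  x = 13: RHS = 18, y in [8, 15]  -> 2 point(s)
  x = 15: RHS = 2, y in [5, 18]  -> 2 point(s)
  x = 17: RHS = 1, y in [1, 22]  -> 2 point(s)
  x = 18: RHS = 1, y in [1, 22]  -> 2 point(s)
  x = 20: RHS = 9, y in [3, 20]  -> 2 point(s)
  x = 21: RHS = 6, y in [11, 12]  -> 2 point(s)
Affine points: 29. Add the point at infinity: total = 30.

#E(F_23) = 30


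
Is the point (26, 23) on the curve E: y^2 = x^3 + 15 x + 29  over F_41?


Check whether y^2 = x^3 + 15 x + 29 (mod 41) for (x, y) = (26, 23).
LHS: y^2 = 23^2 mod 41 = 37
RHS: x^3 + 15 x + 29 = 26^3 + 15*26 + 29 mod 41 = 37
LHS = RHS

Yes, on the curve


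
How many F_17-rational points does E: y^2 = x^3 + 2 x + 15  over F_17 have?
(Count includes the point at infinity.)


For each x in F_17, count y with y^2 = x^3 + 2 x + 15 mod 17:
  x = 0: RHS = 15, y in [7, 10]  -> 2 point(s)
  x = 1: RHS = 1, y in [1, 16]  -> 2 point(s)
  x = 4: RHS = 2, y in [6, 11]  -> 2 point(s)
  x = 7: RHS = 15, y in [7, 10]  -> 2 point(s)
  x = 8: RHS = 16, y in [4, 13]  -> 2 point(s)
  x = 10: RHS = 15, y in [7, 10]  -> 2 point(s)
  x = 11: RHS = 8, y in [5, 12]  -> 2 point(s)
  x = 12: RHS = 16, y in [4, 13]  -> 2 point(s)
  x = 14: RHS = 16, y in [4, 13]  -> 2 point(s)
Affine points: 18. Add the point at infinity: total = 19.

#E(F_17) = 19


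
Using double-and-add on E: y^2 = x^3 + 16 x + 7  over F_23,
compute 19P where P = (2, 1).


k = 19 = 10011_2 (binary, LSB first: 11001)
Double-and-add from P = (2, 1):
  bit 0 = 1: acc = O + (2, 1) = (2, 1)
  bit 1 = 1: acc = (2, 1) + (8, 7) = (14, 10)
  bit 2 = 0: acc unchanged = (14, 10)
  bit 3 = 0: acc unchanged = (14, 10)
  bit 4 = 1: acc = (14, 10) + (3, 17) = (18, 3)

19P = (18, 3)


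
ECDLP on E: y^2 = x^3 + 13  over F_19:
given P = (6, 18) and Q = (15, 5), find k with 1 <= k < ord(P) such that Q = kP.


Enumerate multiples of P until we hit Q = (15, 5):
  1P = (6, 18)
  2P = (16, 9)
  3P = (17, 9)
  4P = (13, 5)
  5P = (5, 10)
  6P = (15, 5)
Match found at i = 6.

k = 6


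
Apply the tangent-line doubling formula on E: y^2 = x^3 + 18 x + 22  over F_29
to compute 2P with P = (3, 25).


Doubling: s = (3 x1^2 + a) / (2 y1)
s = (3*3^2 + 18) / (2*25) mod 29 = 27
x3 = s^2 - 2 x1 mod 29 = 27^2 - 2*3 = 27
y3 = s (x1 - x3) - y1 mod 29 = 27 * (3 - 27) - 25 = 23

2P = (27, 23)


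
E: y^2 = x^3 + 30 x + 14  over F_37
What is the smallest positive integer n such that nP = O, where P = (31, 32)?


Compute successive multiples of P until we hit O:
  1P = (31, 32)
  2P = (13, 23)
  3P = (21, 10)
  4P = (15, 18)
  5P = (12, 17)
  6P = (6, 15)
  7P = (11, 26)
  8P = (11, 11)
  ... (continuing to 15P)
  15P = O

ord(P) = 15


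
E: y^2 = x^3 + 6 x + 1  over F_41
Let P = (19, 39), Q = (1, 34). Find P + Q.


P != Q, so use the chord formula.
s = (y2 - y1) / (x2 - x1) = (36) / (23) mod 41 = 39
x3 = s^2 - x1 - x2 mod 41 = 39^2 - 19 - 1 = 25
y3 = s (x1 - x3) - y1 mod 41 = 39 * (19 - 25) - 39 = 14

P + Q = (25, 14)


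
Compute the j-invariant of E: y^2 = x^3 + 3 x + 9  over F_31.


Delta = -16(4 a^3 + 27 b^2) mod 31 = 15
-1728 * (4 a)^3 = -1728 * (4*3)^3 mod 31 = 29
j = 29 * 15^(-1) mod 31 = 4

j = 4 (mod 31)


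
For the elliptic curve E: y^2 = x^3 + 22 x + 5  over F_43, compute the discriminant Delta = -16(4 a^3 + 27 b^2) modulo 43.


4 a^3 + 27 b^2 = 4*22^3 + 27*5^2 = 42592 + 675 = 43267
Delta = -16 * (43267) = -692272
Delta mod 43 = 28

Delta = 28 (mod 43)


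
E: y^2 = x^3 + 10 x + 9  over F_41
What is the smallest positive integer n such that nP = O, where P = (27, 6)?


Compute successive multiples of P until we hit O:
  1P = (27, 6)
  2P = (32, 25)
  3P = (3, 36)
  4P = (10, 24)
  5P = (2, 23)
  6P = (4, 21)
  7P = (5, 26)
  8P = (0, 3)
  ... (continuing to 51P)
  51P = O

ord(P) = 51


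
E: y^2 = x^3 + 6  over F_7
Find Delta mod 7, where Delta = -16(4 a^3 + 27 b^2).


4 a^3 + 27 b^2 = 4*0^3 + 27*6^2 = 0 + 972 = 972
Delta = -16 * (972) = -15552
Delta mod 7 = 2

Delta = 2 (mod 7)


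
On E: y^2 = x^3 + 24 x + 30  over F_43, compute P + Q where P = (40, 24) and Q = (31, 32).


P != Q, so use the chord formula.
s = (y2 - y1) / (x2 - x1) = (8) / (34) mod 43 = 23
x3 = s^2 - x1 - x2 mod 43 = 23^2 - 40 - 31 = 28
y3 = s (x1 - x3) - y1 mod 43 = 23 * (40 - 28) - 24 = 37

P + Q = (28, 37)


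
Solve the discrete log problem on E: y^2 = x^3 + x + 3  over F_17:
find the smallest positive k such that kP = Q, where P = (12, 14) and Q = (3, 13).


Enumerate multiples of P until we hit Q = (3, 13):
  1P = (12, 14)
  2P = (8, 9)
  3P = (6, 2)
  4P = (3, 4)
  5P = (11, 6)
  6P = (7, 9)
  7P = (16, 16)
  8P = (2, 8)
  9P = (2, 9)
  10P = (16, 1)
  11P = (7, 8)
  12P = (11, 11)
  13P = (3, 13)
Match found at i = 13.

k = 13


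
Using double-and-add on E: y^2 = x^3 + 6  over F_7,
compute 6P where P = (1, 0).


k = 6 = 110_2 (binary, LSB first: 011)
Double-and-add from P = (1, 0):
  bit 0 = 0: acc unchanged = O
  bit 1 = 1: acc = O + O = O
  bit 2 = 1: acc = O + O = O

6P = O


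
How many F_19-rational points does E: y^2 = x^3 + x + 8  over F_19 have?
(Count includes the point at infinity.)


For each x in F_19, count y with y^2 = x^3 + 1 x + 8 mod 19:
  x = 3: RHS = 0, y in [0]  -> 1 point(s)
  x = 4: RHS = 0, y in [0]  -> 1 point(s)
  x = 5: RHS = 5, y in [9, 10]  -> 2 point(s)
  x = 7: RHS = 16, y in [4, 15]  -> 2 point(s)
  x = 9: RHS = 5, y in [9, 10]  -> 2 point(s)
  x = 10: RHS = 11, y in [7, 12]  -> 2 point(s)
  x = 11: RHS = 1, y in [1, 18]  -> 2 point(s)
  x = 12: RHS = 0, y in [0]  -> 1 point(s)
  x = 14: RHS = 11, y in [7, 12]  -> 2 point(s)
  x = 15: RHS = 16, y in [4, 15]  -> 2 point(s)
  x = 16: RHS = 16, y in [4, 15]  -> 2 point(s)
  x = 17: RHS = 17, y in [6, 13]  -> 2 point(s)
  x = 18: RHS = 6, y in [5, 14]  -> 2 point(s)
Affine points: 23. Add the point at infinity: total = 24.

#E(F_19) = 24


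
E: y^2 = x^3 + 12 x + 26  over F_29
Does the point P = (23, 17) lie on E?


Check whether y^2 = x^3 + 12 x + 26 (mod 29) for (x, y) = (23, 17).
LHS: y^2 = 17^2 mod 29 = 28
RHS: x^3 + 12 x + 26 = 23^3 + 12*23 + 26 mod 29 = 28
LHS = RHS

Yes, on the curve


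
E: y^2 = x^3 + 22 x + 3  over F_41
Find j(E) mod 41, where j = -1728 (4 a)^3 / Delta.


Delta = -16(4 a^3 + 27 b^2) mod 41 = 37
-1728 * (4 a)^3 = -1728 * (4*22)^3 mod 41 = 16
j = 16 * 37^(-1) mod 41 = 37

j = 37 (mod 41)


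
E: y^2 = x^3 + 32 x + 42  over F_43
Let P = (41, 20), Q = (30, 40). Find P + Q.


P != Q, so use the chord formula.
s = (y2 - y1) / (x2 - x1) = (20) / (32) mod 43 = 6
x3 = s^2 - x1 - x2 mod 43 = 6^2 - 41 - 30 = 8
y3 = s (x1 - x3) - y1 mod 43 = 6 * (41 - 8) - 20 = 6

P + Q = (8, 6)


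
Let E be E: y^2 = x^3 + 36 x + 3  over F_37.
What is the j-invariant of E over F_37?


Delta = -16(4 a^3 + 27 b^2) mod 37 = 24
-1728 * (4 a)^3 = -1728 * (4*36)^3 mod 37 = 36
j = 36 * 24^(-1) mod 37 = 20

j = 20 (mod 37)


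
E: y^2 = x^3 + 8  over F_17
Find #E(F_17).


For each x in F_17, count y with y^2 = x^3 + 0 x + 8 mod 17:
  x = 0: RHS = 8, y in [5, 12]  -> 2 point(s)
  x = 1: RHS = 9, y in [3, 14]  -> 2 point(s)
  x = 2: RHS = 16, y in [4, 13]  -> 2 point(s)
  x = 3: RHS = 1, y in [1, 16]  -> 2 point(s)
  x = 4: RHS = 4, y in [2, 15]  -> 2 point(s)
  x = 11: RHS = 13, y in [8, 9]  -> 2 point(s)
  x = 12: RHS = 2, y in [6, 11]  -> 2 point(s)
  x = 14: RHS = 15, y in [7, 10]  -> 2 point(s)
  x = 15: RHS = 0, y in [0]  -> 1 point(s)
Affine points: 17. Add the point at infinity: total = 18.

#E(F_17) = 18


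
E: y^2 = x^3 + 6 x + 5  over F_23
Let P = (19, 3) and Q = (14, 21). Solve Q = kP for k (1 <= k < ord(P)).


Enumerate multiples of P until we hit Q = (14, 21):
  1P = (19, 3)
  2P = (20, 11)
  3P = (2, 18)
  4P = (14, 21)
Match found at i = 4.

k = 4


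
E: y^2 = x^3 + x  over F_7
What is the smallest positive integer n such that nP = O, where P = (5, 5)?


Compute successive multiples of P until we hit O:
  1P = (5, 5)
  2P = (1, 3)
  3P = (3, 3)
  4P = (0, 0)
  5P = (3, 4)
  6P = (1, 4)
  7P = (5, 2)
  8P = O

ord(P) = 8


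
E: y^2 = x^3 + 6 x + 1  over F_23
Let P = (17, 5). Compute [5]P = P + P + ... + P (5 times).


k = 5 = 101_2 (binary, LSB first: 101)
Double-and-add from P = (17, 5):
  bit 0 = 1: acc = O + (17, 5) = (17, 5)
  bit 1 = 0: acc unchanged = (17, 5)
  bit 2 = 1: acc = (17, 5) + (9, 18) = (0, 22)

5P = (0, 22)


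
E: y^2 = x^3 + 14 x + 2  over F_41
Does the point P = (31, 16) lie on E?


Check whether y^2 = x^3 + 14 x + 2 (mod 41) for (x, y) = (31, 16).
LHS: y^2 = 16^2 mod 41 = 10
RHS: x^3 + 14 x + 2 = 31^3 + 14*31 + 2 mod 41 = 10
LHS = RHS

Yes, on the curve


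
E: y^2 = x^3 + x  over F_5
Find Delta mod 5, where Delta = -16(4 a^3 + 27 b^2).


4 a^3 + 27 b^2 = 4*1^3 + 27*0^2 = 4 + 0 = 4
Delta = -16 * (4) = -64
Delta mod 5 = 1

Delta = 1 (mod 5)


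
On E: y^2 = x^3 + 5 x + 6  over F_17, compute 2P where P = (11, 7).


Doubling: s = (3 x1^2 + a) / (2 y1)
s = (3*11^2 + 5) / (2*7) mod 17 = 2
x3 = s^2 - 2 x1 mod 17 = 2^2 - 2*11 = 16
y3 = s (x1 - x3) - y1 mod 17 = 2 * (11 - 16) - 7 = 0

2P = (16, 0)


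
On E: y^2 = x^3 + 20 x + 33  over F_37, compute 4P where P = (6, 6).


k = 4 = 100_2 (binary, LSB first: 001)
Double-and-add from P = (6, 6):
  bit 0 = 0: acc unchanged = O
  bit 1 = 0: acc unchanged = O
  bit 2 = 1: acc = O + (3, 34) = (3, 34)

4P = (3, 34)


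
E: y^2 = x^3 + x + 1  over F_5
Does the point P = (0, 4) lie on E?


Check whether y^2 = x^3 + 1 x + 1 (mod 5) for (x, y) = (0, 4).
LHS: y^2 = 4^2 mod 5 = 1
RHS: x^3 + 1 x + 1 = 0^3 + 1*0 + 1 mod 5 = 1
LHS = RHS

Yes, on the curve


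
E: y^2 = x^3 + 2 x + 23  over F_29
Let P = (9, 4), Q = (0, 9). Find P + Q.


P != Q, so use the chord formula.
s = (y2 - y1) / (x2 - x1) = (5) / (20) mod 29 = 22
x3 = s^2 - x1 - x2 mod 29 = 22^2 - 9 - 0 = 11
y3 = s (x1 - x3) - y1 mod 29 = 22 * (9 - 11) - 4 = 10

P + Q = (11, 10)


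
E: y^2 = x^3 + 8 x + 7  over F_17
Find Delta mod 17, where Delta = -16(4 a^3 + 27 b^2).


4 a^3 + 27 b^2 = 4*8^3 + 27*7^2 = 2048 + 1323 = 3371
Delta = -16 * (3371) = -53936
Delta mod 17 = 5

Delta = 5 (mod 17)


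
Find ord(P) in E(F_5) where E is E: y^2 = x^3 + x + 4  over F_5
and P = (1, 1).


Compute successive multiples of P until we hit O:
  1P = (1, 1)
  2P = (2, 2)
  3P = (3, 2)
  4P = (0, 2)
  5P = (0, 3)
  6P = (3, 3)
  7P = (2, 3)
  8P = (1, 4)
  ... (continuing to 9P)
  9P = O

ord(P) = 9


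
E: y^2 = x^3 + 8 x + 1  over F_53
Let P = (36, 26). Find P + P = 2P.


Doubling: s = (3 x1^2 + a) / (2 y1)
s = (3*36^2 + 8) / (2*26) mod 53 = 26
x3 = s^2 - 2 x1 mod 53 = 26^2 - 2*36 = 21
y3 = s (x1 - x3) - y1 mod 53 = 26 * (36 - 21) - 26 = 46

2P = (21, 46)


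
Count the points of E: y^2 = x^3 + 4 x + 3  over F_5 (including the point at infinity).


For each x in F_5, count y with y^2 = x^3 + 4 x + 3 mod 5:
  x = 2: RHS = 4, y in [2, 3]  -> 2 point(s)
Affine points: 2. Add the point at infinity: total = 3.

#E(F_5) = 3


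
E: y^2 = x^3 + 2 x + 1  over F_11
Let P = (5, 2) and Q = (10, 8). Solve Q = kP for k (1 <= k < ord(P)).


Enumerate multiples of P until we hit Q = (10, 8):
  1P = (5, 2)
  2P = (1, 9)
  3P = (6, 8)
  4P = (3, 10)
  5P = (8, 10)
  6P = (10, 3)
  7P = (0, 10)
  8P = (9, 0)
  9P = (0, 1)
  10P = (10, 8)
Match found at i = 10.

k = 10


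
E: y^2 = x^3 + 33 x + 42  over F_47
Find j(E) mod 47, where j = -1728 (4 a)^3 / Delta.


Delta = -16(4 a^3 + 27 b^2) mod 47 = 34
-1728 * (4 a)^3 = -1728 * (4*33)^3 mod 47 = 18
j = 18 * 34^(-1) mod 47 = 42

j = 42 (mod 47)


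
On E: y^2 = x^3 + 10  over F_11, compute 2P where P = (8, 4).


Doubling: s = (3 x1^2 + a) / (2 y1)
s = (3*8^2 + 0) / (2*4) mod 11 = 2
x3 = s^2 - 2 x1 mod 11 = 2^2 - 2*8 = 10
y3 = s (x1 - x3) - y1 mod 11 = 2 * (8 - 10) - 4 = 3

2P = (10, 3)


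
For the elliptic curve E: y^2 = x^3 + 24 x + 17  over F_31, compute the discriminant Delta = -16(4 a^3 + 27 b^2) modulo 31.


4 a^3 + 27 b^2 = 4*24^3 + 27*17^2 = 55296 + 7803 = 63099
Delta = -16 * (63099) = -1009584
Delta mod 31 = 24

Delta = 24 (mod 31)


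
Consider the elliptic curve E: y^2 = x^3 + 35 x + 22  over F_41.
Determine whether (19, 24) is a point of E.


Check whether y^2 = x^3 + 35 x + 22 (mod 41) for (x, y) = (19, 24).
LHS: y^2 = 24^2 mod 41 = 2
RHS: x^3 + 35 x + 22 = 19^3 + 35*19 + 22 mod 41 = 2
LHS = RHS

Yes, on the curve


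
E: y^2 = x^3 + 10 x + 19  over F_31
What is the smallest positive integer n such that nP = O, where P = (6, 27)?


Compute successive multiples of P until we hit O:
  1P = (6, 27)
  2P = (6, 4)
  3P = O

ord(P) = 3


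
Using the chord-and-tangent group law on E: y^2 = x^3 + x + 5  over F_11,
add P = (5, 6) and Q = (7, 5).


P != Q, so use the chord formula.
s = (y2 - y1) / (x2 - x1) = (10) / (2) mod 11 = 5
x3 = s^2 - x1 - x2 mod 11 = 5^2 - 5 - 7 = 2
y3 = s (x1 - x3) - y1 mod 11 = 5 * (5 - 2) - 6 = 9

P + Q = (2, 9)


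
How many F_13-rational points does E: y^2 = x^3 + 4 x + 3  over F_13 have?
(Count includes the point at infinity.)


For each x in F_13, count y with y^2 = x^3 + 4 x + 3 mod 13:
  x = 0: RHS = 3, y in [4, 9]  -> 2 point(s)
  x = 3: RHS = 3, y in [4, 9]  -> 2 point(s)
  x = 6: RHS = 9, y in [3, 10]  -> 2 point(s)
  x = 7: RHS = 10, y in [6, 7]  -> 2 point(s)
  x = 8: RHS = 1, y in [1, 12]  -> 2 point(s)
  x = 9: RHS = 1, y in [1, 12]  -> 2 point(s)
  x = 10: RHS = 3, y in [4, 9]  -> 2 point(s)
  x = 11: RHS = 0, y in [0]  -> 1 point(s)
Affine points: 15. Add the point at infinity: total = 16.

#E(F_13) = 16


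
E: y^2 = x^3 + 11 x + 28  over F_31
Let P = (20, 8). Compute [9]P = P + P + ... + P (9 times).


k = 9 = 1001_2 (binary, LSB first: 1001)
Double-and-add from P = (20, 8):
  bit 0 = 1: acc = O + (20, 8) = (20, 8)
  bit 1 = 0: acc unchanged = (20, 8)
  bit 2 = 0: acc unchanged = (20, 8)
  bit 3 = 1: acc = (20, 8) + (8, 15) = (7, 18)

9P = (7, 18)


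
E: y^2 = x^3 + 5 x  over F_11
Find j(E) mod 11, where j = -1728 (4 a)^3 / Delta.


Delta = -16(4 a^3 + 27 b^2) mod 11 = 8
-1728 * (4 a)^3 = -1728 * (4*5)^3 mod 11 = 8
j = 8 * 8^(-1) mod 11 = 1

j = 1 (mod 11)


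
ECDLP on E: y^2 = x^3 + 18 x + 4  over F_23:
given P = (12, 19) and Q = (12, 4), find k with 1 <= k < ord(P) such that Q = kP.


Enumerate multiples of P until we hit Q = (12, 4):
  1P = (12, 19)
  2P = (2, 5)
  3P = (22, 13)
  4P = (5, 9)
  5P = (1, 0)
  6P = (5, 14)
  7P = (22, 10)
  8P = (2, 18)
  9P = (12, 4)
Match found at i = 9.

k = 9


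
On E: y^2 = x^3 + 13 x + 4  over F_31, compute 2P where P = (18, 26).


Doubling: s = (3 x1^2 + a) / (2 y1)
s = (3*18^2 + 13) / (2*26) mod 31 = 10
x3 = s^2 - 2 x1 mod 31 = 10^2 - 2*18 = 2
y3 = s (x1 - x3) - y1 mod 31 = 10 * (18 - 2) - 26 = 10

2P = (2, 10)


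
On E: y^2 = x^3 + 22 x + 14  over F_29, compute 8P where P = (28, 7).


k = 8 = 1000_2 (binary, LSB first: 0001)
Double-and-add from P = (28, 7):
  bit 0 = 0: acc unchanged = O
  bit 1 = 0: acc unchanged = O
  bit 2 = 0: acc unchanged = O
  bit 3 = 1: acc = O + (10, 25) = (10, 25)

8P = (10, 25)


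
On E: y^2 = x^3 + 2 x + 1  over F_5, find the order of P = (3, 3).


Compute successive multiples of P until we hit O:
  1P = (3, 3)
  2P = (0, 4)
  3P = (1, 3)
  4P = (1, 2)
  5P = (0, 1)
  6P = (3, 2)
  7P = O

ord(P) = 7


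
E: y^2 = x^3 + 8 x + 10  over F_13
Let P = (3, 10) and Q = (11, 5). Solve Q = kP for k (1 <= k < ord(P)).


Enumerate multiples of P until we hit Q = (11, 5):
  1P = (3, 10)
  2P = (6, 1)
  3P = (0, 7)
  4P = (11, 8)
  5P = (8, 1)
  6P = (12, 1)
  7P = (12, 12)
  8P = (8, 12)
  9P = (11, 5)
Match found at i = 9.

k = 9


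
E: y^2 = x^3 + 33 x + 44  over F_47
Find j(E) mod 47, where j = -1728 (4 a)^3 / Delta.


Delta = -16(4 a^3 + 27 b^2) mod 47 = 37
-1728 * (4 a)^3 = -1728 * (4*33)^3 mod 47 = 18
j = 18 * 37^(-1) mod 47 = 17

j = 17 (mod 47)


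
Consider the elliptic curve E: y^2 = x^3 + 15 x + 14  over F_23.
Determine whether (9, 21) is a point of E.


Check whether y^2 = x^3 + 15 x + 14 (mod 23) for (x, y) = (9, 21).
LHS: y^2 = 21^2 mod 23 = 4
RHS: x^3 + 15 x + 14 = 9^3 + 15*9 + 14 mod 23 = 4
LHS = RHS

Yes, on the curve


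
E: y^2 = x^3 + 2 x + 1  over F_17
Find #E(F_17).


For each x in F_17, count y with y^2 = x^3 + 2 x + 1 mod 17:
  x = 0: RHS = 1, y in [1, 16]  -> 2 point(s)
  x = 1: RHS = 4, y in [2, 15]  -> 2 point(s)
  x = 2: RHS = 13, y in [8, 9]  -> 2 point(s)
  x = 3: RHS = 0, y in [0]  -> 1 point(s)
  x = 5: RHS = 0, y in [0]  -> 1 point(s)
  x = 6: RHS = 8, y in [5, 12]  -> 2 point(s)
  x = 7: RHS = 1, y in [1, 16]  -> 2 point(s)
  x = 8: RHS = 2, y in [6, 11]  -> 2 point(s)
  x = 9: RHS = 0, y in [0]  -> 1 point(s)
  x = 10: RHS = 1, y in [1, 16]  -> 2 point(s)
  x = 12: RHS = 2, y in [6, 11]  -> 2 point(s)
  x = 14: RHS = 2, y in [6, 11]  -> 2 point(s)
  x = 16: RHS = 15, y in [7, 10]  -> 2 point(s)
Affine points: 23. Add the point at infinity: total = 24.

#E(F_17) = 24


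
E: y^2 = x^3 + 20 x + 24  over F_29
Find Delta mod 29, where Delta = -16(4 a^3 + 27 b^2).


4 a^3 + 27 b^2 = 4*20^3 + 27*24^2 = 32000 + 15552 = 47552
Delta = -16 * (47552) = -760832
Delta mod 29 = 12

Delta = 12 (mod 29)


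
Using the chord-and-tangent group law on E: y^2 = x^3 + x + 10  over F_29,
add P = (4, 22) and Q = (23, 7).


P != Q, so use the chord formula.
s = (y2 - y1) / (x2 - x1) = (14) / (19) mod 29 = 16
x3 = s^2 - x1 - x2 mod 29 = 16^2 - 4 - 23 = 26
y3 = s (x1 - x3) - y1 mod 29 = 16 * (4 - 26) - 22 = 3

P + Q = (26, 3)


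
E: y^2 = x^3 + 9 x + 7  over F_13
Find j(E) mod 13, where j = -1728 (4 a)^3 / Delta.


Delta = -16(4 a^3 + 27 b^2) mod 13 = 10
-1728 * (4 a)^3 = -1728 * (4*9)^3 mod 13 = 12
j = 12 * 10^(-1) mod 13 = 9

j = 9 (mod 13)


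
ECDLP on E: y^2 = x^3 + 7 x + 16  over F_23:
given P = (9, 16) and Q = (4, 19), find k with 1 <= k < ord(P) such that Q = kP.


Enumerate multiples of P until we hit Q = (4, 19):
  1P = (9, 16)
  2P = (0, 4)
  3P = (3, 15)
  4P = (4, 4)
  5P = (13, 2)
  6P = (19, 19)
  7P = (22, 10)
  8P = (8, 3)
  9P = (14, 11)
  10P = (1, 22)
  11P = (15, 0)
  12P = (1, 1)
  13P = (14, 12)
  14P = (8, 20)
  15P = (22, 13)
  16P = (19, 4)
  17P = (13, 21)
  18P = (4, 19)
Match found at i = 18.

k = 18


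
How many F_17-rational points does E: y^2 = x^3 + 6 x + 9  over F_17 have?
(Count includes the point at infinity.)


For each x in F_17, count y with y^2 = x^3 + 6 x + 9 mod 17:
  x = 0: RHS = 9, y in [3, 14]  -> 2 point(s)
  x = 1: RHS = 16, y in [4, 13]  -> 2 point(s)
  x = 8: RHS = 8, y in [5, 12]  -> 2 point(s)
  x = 10: RHS = 15, y in [7, 10]  -> 2 point(s)
  x = 14: RHS = 15, y in [7, 10]  -> 2 point(s)
  x = 16: RHS = 2, y in [6, 11]  -> 2 point(s)
Affine points: 12. Add the point at infinity: total = 13.

#E(F_17) = 13


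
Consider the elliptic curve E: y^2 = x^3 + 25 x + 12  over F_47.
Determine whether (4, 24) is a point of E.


Check whether y^2 = x^3 + 25 x + 12 (mod 47) for (x, y) = (4, 24).
LHS: y^2 = 24^2 mod 47 = 12
RHS: x^3 + 25 x + 12 = 4^3 + 25*4 + 12 mod 47 = 35
LHS != RHS

No, not on the curve


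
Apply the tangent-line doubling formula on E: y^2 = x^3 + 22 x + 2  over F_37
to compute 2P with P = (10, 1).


Doubling: s = (3 x1^2 + a) / (2 y1)
s = (3*10^2 + 22) / (2*1) mod 37 = 13
x3 = s^2 - 2 x1 mod 37 = 13^2 - 2*10 = 1
y3 = s (x1 - x3) - y1 mod 37 = 13 * (10 - 1) - 1 = 5

2P = (1, 5)


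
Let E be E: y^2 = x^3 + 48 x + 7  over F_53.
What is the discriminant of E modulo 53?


4 a^3 + 27 b^2 = 4*48^3 + 27*7^2 = 442368 + 1323 = 443691
Delta = -16 * (443691) = -7099056
Delta mod 53 = 29

Delta = 29 (mod 53)


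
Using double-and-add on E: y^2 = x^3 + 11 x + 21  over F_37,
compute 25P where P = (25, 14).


k = 25 = 11001_2 (binary, LSB first: 10011)
Double-and-add from P = (25, 14):
  bit 0 = 1: acc = O + (25, 14) = (25, 14)
  bit 1 = 0: acc unchanged = (25, 14)
  bit 2 = 0: acc unchanged = (25, 14)
  bit 3 = 1: acc = (25, 14) + (15, 3) = (23, 3)
  bit 4 = 1: acc = (23, 3) + (14, 25) = (11, 17)

25P = (11, 17)


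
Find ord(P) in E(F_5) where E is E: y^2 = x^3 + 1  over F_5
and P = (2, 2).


Compute successive multiples of P until we hit O:
  1P = (2, 2)
  2P = (0, 4)
  3P = (4, 0)
  4P = (0, 1)
  5P = (2, 3)
  6P = O

ord(P) = 6


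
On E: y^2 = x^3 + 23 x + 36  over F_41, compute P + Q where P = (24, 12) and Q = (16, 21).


P != Q, so use the chord formula.
s = (y2 - y1) / (x2 - x1) = (9) / (33) mod 41 = 4
x3 = s^2 - x1 - x2 mod 41 = 4^2 - 24 - 16 = 17
y3 = s (x1 - x3) - y1 mod 41 = 4 * (24 - 17) - 12 = 16

P + Q = (17, 16)


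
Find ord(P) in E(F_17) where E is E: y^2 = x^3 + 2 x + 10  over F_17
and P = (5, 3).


Compute successive multiples of P until we hit O:
  1P = (5, 3)
  2P = (5, 14)
  3P = O

ord(P) = 3


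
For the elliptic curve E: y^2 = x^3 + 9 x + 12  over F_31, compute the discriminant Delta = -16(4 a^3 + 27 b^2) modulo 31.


4 a^3 + 27 b^2 = 4*9^3 + 27*12^2 = 2916 + 3888 = 6804
Delta = -16 * (6804) = -108864
Delta mod 31 = 8

Delta = 8 (mod 31)


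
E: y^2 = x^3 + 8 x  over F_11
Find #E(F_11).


For each x in F_11, count y with y^2 = x^3 + 8 x + 0 mod 11:
  x = 0: RHS = 0, y in [0]  -> 1 point(s)
  x = 1: RHS = 9, y in [3, 8]  -> 2 point(s)
  x = 5: RHS = 0, y in [0]  -> 1 point(s)
  x = 6: RHS = 0, y in [0]  -> 1 point(s)
  x = 7: RHS = 3, y in [5, 6]  -> 2 point(s)
  x = 8: RHS = 4, y in [2, 9]  -> 2 point(s)
  x = 9: RHS = 9, y in [3, 8]  -> 2 point(s)
Affine points: 11. Add the point at infinity: total = 12.

#E(F_11) = 12


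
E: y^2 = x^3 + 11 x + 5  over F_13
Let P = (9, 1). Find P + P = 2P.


Doubling: s = (3 x1^2 + a) / (2 y1)
s = (3*9^2 + 11) / (2*1) mod 13 = 10
x3 = s^2 - 2 x1 mod 13 = 10^2 - 2*9 = 4
y3 = s (x1 - x3) - y1 mod 13 = 10 * (9 - 4) - 1 = 10

2P = (4, 10)
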